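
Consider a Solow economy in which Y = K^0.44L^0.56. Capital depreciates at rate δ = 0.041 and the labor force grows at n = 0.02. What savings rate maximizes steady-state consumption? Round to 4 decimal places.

s_gold = 0.4400

Break-even investment rate: n + δ = 0.02 + 0.041 = 0.061.
At the golden rule MPK = n+δ, and in any Cobb-Douglas steady state s = (n+δ)·k/y = MPK·k/y = capital's share 0.44.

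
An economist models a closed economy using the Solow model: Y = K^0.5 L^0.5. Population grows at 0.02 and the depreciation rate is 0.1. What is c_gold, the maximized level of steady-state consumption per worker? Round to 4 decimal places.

c_gold ≈ 2.0833

Break-even investment rate: n + δ = 0.02 + 0.1 = 0.12.
Maximizing c = f(k) − (n+δ)·k gives f'(k) = n+δ, i.e. 0.5·k^(0.5−1) = 0.12, so k_gold = (0.5/0.12)^(1/0.5) ≈ 17.3611.
y_gold = 17.3611^0.5 ≈ 4.1667.
c_gold = y_gold − (n+δ)·k_gold = 4.1667 − 0.12·17.3611 ≈ 2.0833.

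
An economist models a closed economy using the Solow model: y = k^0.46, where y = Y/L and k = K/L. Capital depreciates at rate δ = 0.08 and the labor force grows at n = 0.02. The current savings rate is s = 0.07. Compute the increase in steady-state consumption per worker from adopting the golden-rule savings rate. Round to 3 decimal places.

Break-even investment rate: n + δ = 0.02 + 0.08 = 0.1.
Current steady state (s = 0.07): k* = (0.07/0.1)^(1/0.54) ≈ 0.5166, y* = 0.5166^0.46 ≈ 0.7380, c* = (1−0.07)·0.7380 ≈ 0.6863.
Maximizing c = f(k) − (n+δ)·k gives f'(k) = n+δ, i.e. 0.46·k^(0.46−1) = 0.1, so k_gold = (0.46/0.1)^(1/0.54) ≈ 16.8783.
y_gold = 16.8783^0.46 ≈ 3.6692, c_gold = y_gold − 0.1·k_gold ≈ 1.9814.
Gain: Δc = 1.9814 − 0.6863 ≈ 1.2950.

Δc ≈ 1.295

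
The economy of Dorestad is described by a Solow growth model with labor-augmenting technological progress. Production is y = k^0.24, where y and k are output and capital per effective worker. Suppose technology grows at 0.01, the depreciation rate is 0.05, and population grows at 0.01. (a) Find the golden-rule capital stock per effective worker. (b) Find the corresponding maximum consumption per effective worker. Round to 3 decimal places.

(a) k_gold ≈ 5.059; (b) c_gold ≈ 1.121

The effective depreciation rate is n + g + δ = 0.01 + 0.01 + 0.05 = 0.07.
Maximizing c = f(k) − (n+g+δ)·k gives f'(k) = n+g+δ, i.e. 0.24·k^(0.24−1) = 0.07, so k_gold = (0.24/0.07)^(1/0.76) ≈ 5.0594.
y_gold = 5.0594^0.24 ≈ 1.4756; c_gold = y_gold − 0.07·k_gold ≈ 1.1215.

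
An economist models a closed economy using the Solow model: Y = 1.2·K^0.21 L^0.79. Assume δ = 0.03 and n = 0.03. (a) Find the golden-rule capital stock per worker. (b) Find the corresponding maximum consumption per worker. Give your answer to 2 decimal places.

(a) k_gold ≈ 6.15; (b) c_gold ≈ 1.39

Break-even investment rate: n + δ = 0.03 + 0.03 = 0.06.
Maximizing c = f(k) − (n+δ)·k gives f'(k) = n+δ, i.e. 0.21·1.2·k^(0.21−1) = 0.06, so k_gold = (0.21·1.2/0.06)^(1/0.79) ≈ 6.1507.
y_gold = 1.2·6.1507^0.21 ≈ 1.7573; c_gold = y_gold − 0.06·k_gold ≈ 1.3883.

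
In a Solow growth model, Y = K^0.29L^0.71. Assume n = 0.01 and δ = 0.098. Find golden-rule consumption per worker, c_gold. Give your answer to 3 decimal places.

Break-even investment rate: n + δ = 0.01 + 0.098 = 0.108.
Golden rule sets MPK = n+δ: 0.29·k^(0.29−1) = 0.108, so k_gold = (0.29/0.108)^(1/0.71) ≈ 4.0197.
y_gold = 4.0197^0.29 ≈ 1.4970.
c_gold = y_gold − (n+δ)·k_gold = 1.4970 − 0.108·4.0197 ≈ 1.0629.

c_gold ≈ 1.063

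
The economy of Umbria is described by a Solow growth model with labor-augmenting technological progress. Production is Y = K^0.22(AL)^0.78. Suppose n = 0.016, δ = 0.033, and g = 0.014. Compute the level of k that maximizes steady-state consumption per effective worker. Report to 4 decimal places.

Break-even investment rate: n + g + δ = 0.016 + 0.014 + 0.033 = 0.063.
Maximizing c = f(k) − (n+g+δ)·k gives f'(k) = n+g+δ, i.e. 0.22·k^(0.22−1) = 0.063, so k_gold = (0.22/0.063)^(1/0.78) ≈ 4.9689.

k_gold ≈ 4.9689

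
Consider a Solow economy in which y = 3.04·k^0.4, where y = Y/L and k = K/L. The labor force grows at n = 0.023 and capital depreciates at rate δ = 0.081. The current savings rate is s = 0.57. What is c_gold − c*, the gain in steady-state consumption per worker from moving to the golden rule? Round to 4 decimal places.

Δc ≈ 0.8689

n + δ = 0.023 + 0.081 = 0.104.
Current steady state (s = 0.57): k* = (0.57·3.04/0.104)^(1/0.6) ≈ 108.6906, y* = 3.04·108.6906^0.4 ≈ 19.8313, c* = (1−0.57)·19.8313 ≈ 8.5274.
Maximizing c = f(k) − (n+δ)·k gives f'(k) = n+δ, i.e. 0.4·3.04·k^(0.4−1) = 0.104, so k_gold = (0.4·3.04/0.104)^(1/0.6) ≈ 60.2329.
y_gold = 3.04·60.2329^0.4 ≈ 15.6606, c_gold = y_gold − 0.104·k_gold ≈ 9.3963.
Gain: Δc = 9.3963 − 8.5274 ≈ 0.8689.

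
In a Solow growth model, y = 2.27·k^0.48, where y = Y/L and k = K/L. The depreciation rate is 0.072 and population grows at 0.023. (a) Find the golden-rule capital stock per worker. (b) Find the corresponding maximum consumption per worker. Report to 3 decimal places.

(a) k_gold ≈ 109.039; (b) c_gold ≈ 11.222

The effective depreciation rate is n + δ = 0.023 + 0.072 = 0.095.
Golden rule sets MPK = n+δ: 0.48·2.27·k^(0.48−1) = 0.095, so k_gold = (0.48·2.27/0.095)^(1/0.52) ≈ 109.0394.
y_gold = 2.27·109.0394^0.48 ≈ 21.5807; c_gold = y_gold − 0.095·k_gold ≈ 11.2220.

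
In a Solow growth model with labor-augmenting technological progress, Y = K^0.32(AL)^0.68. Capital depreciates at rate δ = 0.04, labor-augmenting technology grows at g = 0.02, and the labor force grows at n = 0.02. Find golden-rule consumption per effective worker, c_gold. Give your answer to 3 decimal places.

c_gold ≈ 1.306

n + g + δ = 0.02 + 0.02 + 0.04 = 0.08.
Maximizing c = f(k) − (n+g+δ)·k gives f'(k) = n+g+δ, i.e. 0.32·k^(0.32−1) = 0.08, so k_gold = (0.32/0.08)^(1/0.68) ≈ 7.6804.
y_gold = 7.6804^0.32 ≈ 1.9201.
c_gold = y_gold − (n+g+δ)·k_gold = 1.9201 − 0.08·7.6804 ≈ 1.3057.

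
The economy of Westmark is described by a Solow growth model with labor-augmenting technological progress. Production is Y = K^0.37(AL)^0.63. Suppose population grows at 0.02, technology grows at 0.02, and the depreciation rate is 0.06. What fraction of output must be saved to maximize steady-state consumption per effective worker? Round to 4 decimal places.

Break-even investment rate: n + g + δ = 0.02 + 0.02 + 0.06 = 0.1.
At the golden rule MPK = n+g+δ, and in any Cobb-Douglas steady state s = (n+g+δ)·k/y = MPK·k/y = capital's share 0.37.

s_gold = 0.3700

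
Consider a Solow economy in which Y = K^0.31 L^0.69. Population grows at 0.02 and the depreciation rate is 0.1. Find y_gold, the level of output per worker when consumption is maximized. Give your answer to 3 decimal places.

Capital per worker breaks even when investment replaces (n + δ)·k; here n + δ = 0.12.
Golden rule sets MPK = n+δ: 0.31·k^(0.31−1) = 0.12, so k_gold = (0.31/0.12)^(1/0.69) ≈ 3.9570.
Output: y_gold = k_gold^0.31 = 3.9570^0.31 ≈ 1.5317.

y_gold ≈ 1.532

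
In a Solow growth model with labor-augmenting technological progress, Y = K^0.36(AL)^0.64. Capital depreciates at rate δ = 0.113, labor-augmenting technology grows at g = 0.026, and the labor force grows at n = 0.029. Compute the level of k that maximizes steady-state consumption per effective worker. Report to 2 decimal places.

n + g + δ = 0.029 + 0.026 + 0.113 = 0.168.
Setting f'(k) = n+g+δ gives 0.36·k^(0.36−1) = 0.168, hence k_gold = (0.36/0.168)^(1/0.64) ≈ 3.2899.

k_gold ≈ 3.29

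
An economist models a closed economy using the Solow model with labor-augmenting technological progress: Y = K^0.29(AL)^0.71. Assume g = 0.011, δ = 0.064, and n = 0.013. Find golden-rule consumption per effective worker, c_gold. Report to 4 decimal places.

c_gold ≈ 1.1556

n + g + δ = 0.013 + 0.011 + 0.064 = 0.088.
Golden rule sets MPK = n+g+δ: 0.29·k^(0.29−1) = 0.088, so k_gold = (0.29/0.088)^(1/0.71) ≈ 5.3636.
y_gold = 5.3636^0.29 ≈ 1.6276.
c_gold = y_gold − (n+g+δ)·k_gold = 1.6276 − 0.088·5.3636 ≈ 1.1556.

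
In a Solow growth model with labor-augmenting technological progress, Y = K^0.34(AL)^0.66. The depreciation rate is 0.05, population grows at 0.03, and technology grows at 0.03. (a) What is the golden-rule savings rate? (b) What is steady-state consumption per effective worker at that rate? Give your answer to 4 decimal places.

(a) s_gold = 0.3400; (b) c_gold ≈ 1.1804

The effective depreciation rate is n + g + δ = 0.03 + 0.03 + 0.05 = 0.11.
For Cobb-Douglas, s_gold equals capital's share: s_gold = 0.34.
Golden rule sets MPK = n+g+δ: 0.34·k^(0.34−1) = 0.11, so k_gold = (0.34/0.11)^(1/0.66) ≈ 5.5278.
y_gold = 5.5278^0.34 ≈ 1.7884; c_gold = (1−0.34)·y_gold ≈ 1.1804.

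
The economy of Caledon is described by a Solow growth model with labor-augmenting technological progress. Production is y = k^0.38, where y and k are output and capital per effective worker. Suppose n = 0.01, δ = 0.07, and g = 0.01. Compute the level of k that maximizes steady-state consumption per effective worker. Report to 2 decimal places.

k_gold ≈ 10.21

Break-even investment rate: n + g + δ = 0.01 + 0.01 + 0.07 = 0.09.
Setting f'(k) = n+g+δ gives 0.38·k^(0.38−1) = 0.09, hence k_gold = (0.38/0.09)^(1/0.62) ≈ 10.2079.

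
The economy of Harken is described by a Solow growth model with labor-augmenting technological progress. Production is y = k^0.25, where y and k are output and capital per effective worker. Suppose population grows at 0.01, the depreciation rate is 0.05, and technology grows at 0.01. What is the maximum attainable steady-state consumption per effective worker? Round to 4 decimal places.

Capital per effective worker breaks even when investment replaces (n + g + δ)·k; here n + g + δ = 0.07.
Setting f'(k) = n+g+δ gives 0.25·k^(0.25−1) = 0.07, hence k_gold = (0.25/0.07)^(1/0.75) ≈ 5.4591.
y_gold = 5.4591^0.25 ≈ 1.5286.
c_gold = y_gold − (n+g+δ)·k_gold = 1.5286 − 0.07·5.4591 ≈ 1.1464.

c_gold ≈ 1.1464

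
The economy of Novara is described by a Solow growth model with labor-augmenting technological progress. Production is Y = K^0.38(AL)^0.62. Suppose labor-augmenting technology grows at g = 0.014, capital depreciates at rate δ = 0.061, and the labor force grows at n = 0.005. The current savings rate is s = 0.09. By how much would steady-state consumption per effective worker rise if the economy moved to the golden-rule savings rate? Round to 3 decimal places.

Break-even investment rate: n + g + δ = 0.005 + 0.014 + 0.061 = 0.08.
Current steady state (s = 0.09): k* = (0.09/0.08)^(1/0.62) ≈ 1.2092, y* = 1.2092^0.38 ≈ 1.0749, c* = (1−0.09)·1.0749 ≈ 0.9781.
Setting f'(k) = n+g+δ gives 0.38·k^(0.38−1) = 0.08, hence k_gold = (0.38/0.08)^(1/0.62) ≈ 12.3436.
y_gold = 12.3436^0.38 ≈ 2.5986, c_gold = y_gold − 0.08·k_gold ≈ 1.6112.
Gain: Δc = 1.6112 − 0.9781 ≈ 0.6330.

Δc ≈ 0.633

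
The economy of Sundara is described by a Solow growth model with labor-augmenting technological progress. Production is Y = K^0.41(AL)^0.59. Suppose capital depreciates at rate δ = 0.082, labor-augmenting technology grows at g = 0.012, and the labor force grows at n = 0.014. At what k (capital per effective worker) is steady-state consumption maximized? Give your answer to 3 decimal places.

The effective depreciation rate is n + g + δ = 0.014 + 0.012 + 0.082 = 0.108.
Golden rule sets MPK = n+g+δ: 0.41·k^(0.41−1) = 0.108, so k_gold = (0.41/0.108)^(1/0.59) ≈ 9.5933.

k_gold ≈ 9.593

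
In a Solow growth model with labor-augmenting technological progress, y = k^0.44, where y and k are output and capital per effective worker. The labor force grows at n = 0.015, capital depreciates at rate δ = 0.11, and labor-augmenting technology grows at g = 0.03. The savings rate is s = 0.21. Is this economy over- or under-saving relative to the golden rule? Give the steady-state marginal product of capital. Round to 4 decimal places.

n + g + δ = 0.015 + 0.03 + 0.11 = 0.155.
Steady-state k*: s·k^0.44 = 0.155·k gives k* = (0.21/0.155)^(1/0.56) ≈ 1.7199.
MPK = 0.44·1.7199^(-0.56) ≈ 0.3248.
MPK > n+g+δ = 0.155, so the economy is dynamically efficient (under-saving).

under-saving; MPK ≈ 0.3248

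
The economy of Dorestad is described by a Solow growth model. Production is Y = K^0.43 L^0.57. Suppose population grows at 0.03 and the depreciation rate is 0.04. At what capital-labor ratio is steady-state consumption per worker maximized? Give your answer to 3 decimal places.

k_gold ≈ 24.161

The effective depreciation rate is n + δ = 0.03 + 0.04 = 0.07.
Setting f'(k) = n+δ gives 0.43·k^(0.43−1) = 0.07, hence k_gold = (0.43/0.07)^(1/0.57) ≈ 24.1605.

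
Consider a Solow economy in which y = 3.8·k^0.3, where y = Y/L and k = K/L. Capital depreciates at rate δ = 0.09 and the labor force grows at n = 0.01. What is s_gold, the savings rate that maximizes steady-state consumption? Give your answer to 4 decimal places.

s_gold = 0.3000

n + δ = 0.01 + 0.09 = 0.1.
At the golden rule MPK = n+δ, and in any Cobb-Douglas steady state s = (n+δ)·k/y = MPK·k/y = capital's share 0.3.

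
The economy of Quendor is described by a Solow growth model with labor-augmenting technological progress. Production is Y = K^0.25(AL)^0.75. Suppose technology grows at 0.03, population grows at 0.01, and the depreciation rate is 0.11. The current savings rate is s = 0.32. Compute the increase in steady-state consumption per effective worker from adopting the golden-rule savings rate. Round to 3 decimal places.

Δc ≈ 0.014

Break-even investment rate: n + g + δ = 0.01 + 0.03 + 0.11 = 0.15.
Current steady state (s = 0.32): k* = (0.32/0.15)^(1/0.75) ≈ 2.7463, y* = 2.7463^0.25 ≈ 1.2873, c* = (1−0.32)·1.2873 ≈ 0.8754.
Golden rule sets MPK = n+g+δ: 0.25·k^(0.25−1) = 0.15, so k_gold = (0.25/0.15)^(1/0.75) ≈ 1.9761.
y_gold = 1.9761^0.25 ≈ 1.1856, c_gold = y_gold − 0.15·k_gold ≈ 0.8892.
Gain: Δc = 0.8892 − 0.8754 ≈ 0.0138.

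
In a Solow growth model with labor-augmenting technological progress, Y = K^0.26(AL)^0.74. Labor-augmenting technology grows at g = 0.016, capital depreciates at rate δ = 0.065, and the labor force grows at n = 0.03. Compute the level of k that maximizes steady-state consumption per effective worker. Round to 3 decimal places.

k_gold ≈ 3.159

n + g + δ = 0.03 + 0.016 + 0.065 = 0.111.
At the golden rule the marginal product of capital equals n+g+δ: 0.26·k^(0.26−1) = 0.111. Solving, k_gold = (0.26/0.111)^(1/0.74) ≈ 3.1588.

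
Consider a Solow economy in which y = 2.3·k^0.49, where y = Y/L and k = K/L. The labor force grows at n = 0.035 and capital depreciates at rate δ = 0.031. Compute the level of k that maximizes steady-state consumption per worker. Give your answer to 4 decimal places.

k_gold ≈ 260.8743

n + δ = 0.035 + 0.031 = 0.066.
Maximizing c = f(k) − (n+δ)·k gives f'(k) = n+δ, i.e. 0.49·2.3·k^(0.49−1) = 0.066, so k_gold = (0.49·2.3/0.066)^(1/0.51) ≈ 260.8743.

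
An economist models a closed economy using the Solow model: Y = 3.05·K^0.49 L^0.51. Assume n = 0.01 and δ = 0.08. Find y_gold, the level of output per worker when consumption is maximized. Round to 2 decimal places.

y_gold ≈ 45.36

n + δ = 0.01 + 0.08 = 0.09.
Maximizing c = f(k) − (n+δ)·k gives f'(k) = n+δ, i.e. 0.49·3.05·k^(0.49−1) = 0.09, so k_gold = (0.49·3.05/0.09)^(1/0.51) ≈ 246.9754.
Output: y_gold = 3.05·k_gold^0.49 = 3.05·246.9754^0.49 ≈ 45.3628.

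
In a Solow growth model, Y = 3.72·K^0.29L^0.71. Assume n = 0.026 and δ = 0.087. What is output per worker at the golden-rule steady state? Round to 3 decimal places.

Capital per worker breaks even when investment replaces (n + δ)·k; here n + δ = 0.113.
Setting f'(k) = n+δ gives 0.29·3.72·k^(0.29−1) = 0.113, hence k_gold = (0.29·3.72/0.113)^(1/0.71) ≈ 23.9932.
Output: y_gold = 3.72·k_gold^0.29 = 3.72·23.9932^0.29 ≈ 9.3491.

y_gold ≈ 9.349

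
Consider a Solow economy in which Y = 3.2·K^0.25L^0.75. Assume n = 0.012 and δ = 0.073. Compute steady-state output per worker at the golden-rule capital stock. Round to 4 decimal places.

Break-even investment rate: n + δ = 0.012 + 0.073 = 0.085.
At the golden rule the marginal product of capital equals n+δ: 0.25·3.2·k^(0.25−1) = 0.085. Solving, k_gold = (0.25·3.2/0.085)^(1/0.75) ≈ 19.8714.
Output: y_gold = 3.2·k_gold^0.25 = 3.2·19.8714^0.25 ≈ 6.7563.

y_gold ≈ 6.7563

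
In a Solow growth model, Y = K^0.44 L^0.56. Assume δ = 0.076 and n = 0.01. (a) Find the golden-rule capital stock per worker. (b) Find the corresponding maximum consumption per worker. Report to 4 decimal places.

The effective depreciation rate is n + δ = 0.01 + 0.076 = 0.086.
At the golden rule the marginal product of capital equals n+δ: 0.44·k^(0.44−1) = 0.086. Solving, k_gold = (0.44/0.086)^(1/0.56) ≈ 18.4497.
y_gold = 18.4497^0.44 ≈ 3.6061; c_gold = y_gold − 0.086·k_gold ≈ 2.0194.

(a) k_gold ≈ 18.4497; (b) c_gold ≈ 2.0194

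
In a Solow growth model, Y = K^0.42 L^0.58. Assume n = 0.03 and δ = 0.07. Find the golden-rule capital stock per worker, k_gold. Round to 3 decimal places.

k_gold ≈ 11.873

Break-even investment rate: n + δ = 0.03 + 0.07 = 0.1.
Maximizing c = f(k) − (n+δ)·k gives f'(k) = n+δ, i.e. 0.42·k^(0.42−1) = 0.1, so k_gold = (0.42/0.1)^(1/0.58) ≈ 11.8732.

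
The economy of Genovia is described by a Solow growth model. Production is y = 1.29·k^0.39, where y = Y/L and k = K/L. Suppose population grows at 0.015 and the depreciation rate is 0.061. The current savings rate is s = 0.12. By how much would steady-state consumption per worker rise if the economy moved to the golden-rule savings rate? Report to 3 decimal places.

Break-even investment rate: n + δ = 0.015 + 0.061 = 0.076.
Current steady state (s = 0.12): k* = (0.12·1.29/0.076)^(1/0.61) ≈ 3.2099, y* = 1.29·3.2099^0.39 ≈ 2.0329, c* = (1−0.12)·2.0329 ≈ 1.7890.
At the golden rule the marginal product of capital equals n+δ: 0.39·1.29·k^(0.39−1) = 0.076. Solving, k_gold = (0.39·1.29/0.076)^(1/0.61) ≈ 22.1636.
y_gold = 1.29·22.1636^0.39 ≈ 4.3191, c_gold = y_gold − 0.076·k_gold ≈ 2.6346.
Gain: Δc = 2.6346 − 1.7890 ≈ 0.8457.

Δc ≈ 0.846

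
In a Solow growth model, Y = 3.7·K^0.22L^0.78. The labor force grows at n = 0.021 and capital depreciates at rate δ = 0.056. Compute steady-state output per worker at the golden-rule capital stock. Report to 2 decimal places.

y_gold ≈ 7.20

The effective depreciation rate is n + δ = 0.021 + 0.056 = 0.077.
Maximizing c = f(k) − (n+δ)·k gives f'(k) = n+δ, i.e. 0.22·3.7·k^(0.22−1) = 0.077, so k_gold = (0.22·3.7/0.077)^(1/0.78) ≈ 20.5585.
Output: y_gold = 3.7·k_gold^0.22 = 3.7·20.5585^0.22 ≈ 7.1955.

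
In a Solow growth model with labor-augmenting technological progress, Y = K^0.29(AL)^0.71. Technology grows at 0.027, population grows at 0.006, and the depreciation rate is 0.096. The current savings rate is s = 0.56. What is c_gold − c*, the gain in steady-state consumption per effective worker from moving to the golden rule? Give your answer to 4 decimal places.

The effective depreciation rate is n + g + δ = 0.006 + 0.027 + 0.096 = 0.129.
Current steady state (s = 0.56): k* = (0.56/0.129)^(1/0.71) ≈ 7.9073, y* = 7.9073^0.29 ≈ 1.8215, c* = (1−0.56)·1.8215 ≈ 0.8015.
Golden rule sets MPK = n+g+δ: 0.29·k^(0.29−1) = 0.129, so k_gold = (0.29/0.129)^(1/0.71) ≈ 3.1297.
y_gold = 3.1297^0.29 ≈ 1.3922, c_gold = y_gold − 0.129·k_gold ≈ 0.9884.
Gain: Δc = 0.9884 − 0.8015 ≈ 0.1870.

Δc ≈ 0.1870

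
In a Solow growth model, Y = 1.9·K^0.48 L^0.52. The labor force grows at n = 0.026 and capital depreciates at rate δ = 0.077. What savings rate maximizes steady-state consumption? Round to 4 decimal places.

Capital per worker breaks even when investment replaces (n + δ)·k; here n + δ = 0.103.
At the golden rule MPK = n+δ, and in any Cobb-Douglas steady state s = (n+δ)·k/y = MPK·k/y = capital's share 0.48.

s_gold = 0.4800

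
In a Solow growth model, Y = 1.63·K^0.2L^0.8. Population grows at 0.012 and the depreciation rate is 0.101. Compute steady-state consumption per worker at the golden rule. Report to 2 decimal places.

c_gold ≈ 1.70

n + δ = 0.012 + 0.101 = 0.113.
Golden rule sets MPK = n+δ: 0.2·1.63·k^(0.2−1) = 0.113, so k_gold = (0.2·1.63/0.113)^(1/0.8) ≈ 3.7599.
y_gold = 1.63·3.7599^0.2 ≈ 2.1243.
c_gold = y_gold − (n+δ)·k_gold = 2.1243 − 0.113·3.7599 ≈ 1.6995.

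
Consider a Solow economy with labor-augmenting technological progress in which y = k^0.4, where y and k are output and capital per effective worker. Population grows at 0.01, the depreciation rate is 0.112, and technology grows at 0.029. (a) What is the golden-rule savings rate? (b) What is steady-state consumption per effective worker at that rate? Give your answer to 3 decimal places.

Capital per effective worker breaks even when investment replaces (n + g + δ)·k; here n + g + δ = 0.151.
For Cobb-Douglas, s_gold equals capital's share: s_gold = 0.4.
Maximizing c = f(k) − (n+g+δ)·k gives f'(k) = n+g+δ, i.e. 0.4·k^(0.4−1) = 0.151, so k_gold = (0.4/0.151)^(1/0.6) ≈ 5.0715.
y_gold = 5.0715^0.4 ≈ 1.9145; c_gold = (1−0.4)·y_gold ≈ 1.1487.

(a) s_gold = 0.400; (b) c_gold ≈ 1.149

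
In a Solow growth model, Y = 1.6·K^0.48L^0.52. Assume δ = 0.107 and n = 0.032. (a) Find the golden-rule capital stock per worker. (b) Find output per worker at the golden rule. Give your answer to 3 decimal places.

(a) k_gold ≈ 26.766; (b) y_gold ≈ 7.751

n + δ = 0.032 + 0.107 = 0.139.
At the golden rule the marginal product of capital equals n+δ: 0.48·1.6·k^(0.48−1) = 0.139. Solving, k_gold = (0.48·1.6/0.139)^(1/0.52) ≈ 26.7664.
y_gold = 1.6·26.7664^0.48 ≈ 7.7511.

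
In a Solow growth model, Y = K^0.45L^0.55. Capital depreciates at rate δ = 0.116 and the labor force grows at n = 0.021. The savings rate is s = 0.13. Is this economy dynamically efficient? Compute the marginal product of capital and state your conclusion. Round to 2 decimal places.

dynamically efficient; MPK ≈ 0.47

The effective depreciation rate is n + δ = 0.021 + 0.116 = 0.137.
Steady-state k*: s·k^0.45 = 0.137·k gives k* = (0.13/0.137)^(1/0.55) ≈ 0.9090.
MPK = 0.45·0.9090^(-0.55) ≈ 0.4742.
MPK > n+δ = 0.137, so the economy is dynamically efficient (under-saving).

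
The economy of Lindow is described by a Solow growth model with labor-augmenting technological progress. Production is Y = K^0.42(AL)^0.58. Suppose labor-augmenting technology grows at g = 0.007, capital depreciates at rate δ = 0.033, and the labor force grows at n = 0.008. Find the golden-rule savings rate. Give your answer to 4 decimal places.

n + g + δ = 0.008 + 0.007 + 0.033 = 0.048.
At the golden rule MPK = n+g+δ, and in any Cobb-Douglas steady state s = (n+g+δ)·k/y = MPK·k/y = capital's share 0.42.

s_gold = 0.4200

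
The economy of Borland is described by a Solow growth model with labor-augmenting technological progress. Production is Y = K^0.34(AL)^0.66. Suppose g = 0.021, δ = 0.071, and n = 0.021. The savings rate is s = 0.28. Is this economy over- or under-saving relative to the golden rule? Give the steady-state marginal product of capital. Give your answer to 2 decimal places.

under-saving; MPK ≈ 0.14

n + g + δ = 0.021 + 0.021 + 0.071 = 0.113.
Steady-state k*: s·k^0.34 = 0.113·k gives k* = (0.28/0.113)^(1/0.66) ≈ 3.9545.
MPK = 0.34·3.9545^(-0.66) ≈ 0.1372.
MPK > n+g+δ = 0.113, so the economy is dynamically efficient (under-saving).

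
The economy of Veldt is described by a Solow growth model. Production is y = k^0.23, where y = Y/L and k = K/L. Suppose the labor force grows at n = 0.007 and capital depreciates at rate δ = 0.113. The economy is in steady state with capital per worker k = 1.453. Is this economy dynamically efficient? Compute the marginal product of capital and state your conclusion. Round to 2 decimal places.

dynamically efficient; MPK ≈ 0.17

n + δ = 0.007 + 0.113 = 0.12.
MPK = 0.23·k^(0.23−1) = 0.23·1.453^(-0.77) ≈ 0.1725.
MPK > 0.12, so the economy is dynamically efficient (under-saving).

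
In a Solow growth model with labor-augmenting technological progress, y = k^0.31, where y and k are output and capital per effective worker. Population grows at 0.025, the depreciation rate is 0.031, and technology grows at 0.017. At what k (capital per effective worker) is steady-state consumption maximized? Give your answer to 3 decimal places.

k_gold ≈ 8.132

Capital per effective worker breaks even when investment replaces (n + g + δ)·k; here n + g + δ = 0.073.
Maximizing c = f(k) − (n+g+δ)·k gives f'(k) = n+g+δ, i.e. 0.31·k^(0.31−1) = 0.073, so k_gold = (0.31/0.073)^(1/0.69) ≈ 8.1321.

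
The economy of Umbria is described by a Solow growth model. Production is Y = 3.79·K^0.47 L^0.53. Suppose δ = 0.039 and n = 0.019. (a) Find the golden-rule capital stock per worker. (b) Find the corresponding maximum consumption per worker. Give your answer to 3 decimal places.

Break-even investment rate: n + δ = 0.019 + 0.039 = 0.058.
Setting f'(k) = n+δ gives 0.47·3.79·k^(0.47−1) = 0.058, hence k_gold = (0.47·3.79/0.058)^(1/0.53) ≈ 640.0937.
y_gold = 3.79·640.0937^0.47 ≈ 78.9903; c_gold = y_gold − 0.058·k_gold ≈ 41.8649.

(a) k_gold ≈ 640.094; (b) c_gold ≈ 41.865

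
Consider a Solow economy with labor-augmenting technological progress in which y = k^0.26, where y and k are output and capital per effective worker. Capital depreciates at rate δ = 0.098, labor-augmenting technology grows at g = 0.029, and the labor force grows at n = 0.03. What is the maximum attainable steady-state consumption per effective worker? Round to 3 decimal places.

c_gold ≈ 0.883

Break-even investment rate: n + g + δ = 0.03 + 0.029 + 0.098 = 0.157.
Setting f'(k) = n+g+δ gives 0.26·k^(0.26−1) = 0.157, hence k_gold = (0.26/0.157)^(1/0.74) ≈ 1.9772.
y_gold = 1.9772^0.26 ≈ 1.1939.
c_gold = y_gold − (n+g+δ)·k_gold = 1.1939 − 0.157·1.9772 ≈ 0.8835.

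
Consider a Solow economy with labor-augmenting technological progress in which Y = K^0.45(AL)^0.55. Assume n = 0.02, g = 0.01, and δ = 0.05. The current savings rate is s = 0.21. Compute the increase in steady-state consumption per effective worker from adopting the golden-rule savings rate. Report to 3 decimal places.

Δc ≈ 0.520

n + g + δ = 0.02 + 0.01 + 0.05 = 0.08.
Current steady state (s = 0.21): k* = (0.21/0.08)^(1/0.55) ≈ 5.7817, y* = 5.7817^0.45 ≈ 2.2025, c* = (1−0.21)·2.2025 ≈ 1.7400.
Maximizing c = f(k) − (n+g+δ)·k gives f'(k) = n+g+δ, i.e. 0.45·k^(0.45−1) = 0.08, so k_gold = (0.45/0.08)^(1/0.55) ≈ 23.1132.
y_gold = 23.1132^0.45 ≈ 4.1090, c_gold = y_gold − 0.08·k_gold ≈ 2.2600.
Gain: Δc = 2.2600 − 1.7400 ≈ 0.5199.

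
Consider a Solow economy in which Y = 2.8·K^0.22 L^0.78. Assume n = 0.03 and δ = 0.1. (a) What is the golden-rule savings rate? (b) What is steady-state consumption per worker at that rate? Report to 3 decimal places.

(a) s_gold = 0.220; (b) c_gold ≈ 3.387

Break-even investment rate: n + δ = 0.03 + 0.1 = 0.13.
For Cobb-Douglas, s_gold equals capital's share: s_gold = 0.22.
Golden rule sets MPK = n+δ: 0.22·2.8·k^(0.22−1) = 0.13, so k_gold = (0.22·2.8/0.13)^(1/0.78) ≈ 7.3486.
y_gold = 2.8·7.3486^0.22 ≈ 4.3423; c_gold = (1−0.22)·y_gold ≈ 3.3870.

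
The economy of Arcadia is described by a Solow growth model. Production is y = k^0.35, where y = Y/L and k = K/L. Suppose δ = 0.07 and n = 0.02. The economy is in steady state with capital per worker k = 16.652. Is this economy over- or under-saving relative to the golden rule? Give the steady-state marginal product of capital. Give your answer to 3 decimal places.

over-saving; MPK ≈ 0.056

Break-even investment rate: n + δ = 0.02 + 0.07 = 0.09.
MPK = 0.35·k^(0.35−1) = 0.35·16.652^(-0.65) ≈ 0.0562.
MPK < 0.09, so the economy is dynamically inefficient (over-saving).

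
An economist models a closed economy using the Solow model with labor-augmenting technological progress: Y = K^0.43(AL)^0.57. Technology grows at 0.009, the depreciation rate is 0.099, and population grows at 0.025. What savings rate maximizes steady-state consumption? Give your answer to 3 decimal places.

Break-even investment rate: n + g + δ = 0.025 + 0.009 + 0.099 = 0.133.
At the golden rule MPK = n+g+δ, and in any Cobb-Douglas steady state s = (n+g+δ)·k/y = MPK·k/y = capital's share 0.43.

s_gold = 0.430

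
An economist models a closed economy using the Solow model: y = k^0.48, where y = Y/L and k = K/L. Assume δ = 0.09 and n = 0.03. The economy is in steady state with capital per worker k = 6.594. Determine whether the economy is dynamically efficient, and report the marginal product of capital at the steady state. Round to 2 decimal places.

n + δ = 0.03 + 0.09 = 0.12.
MPK = 0.48·k^(0.48−1) = 0.48·6.594^(-0.52) ≈ 0.1800.
MPK > 0.12, so the economy is dynamically efficient (under-saving).

dynamically efficient; MPK ≈ 0.18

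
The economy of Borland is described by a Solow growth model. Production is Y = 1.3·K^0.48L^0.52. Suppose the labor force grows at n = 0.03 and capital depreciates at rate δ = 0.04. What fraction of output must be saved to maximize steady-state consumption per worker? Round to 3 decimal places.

Capital per worker breaks even when investment replaces (n + δ)·k; here n + δ = 0.07.
At the golden rule MPK = n+δ, and in any Cobb-Douglas steady state s = (n+δ)·k/y = MPK·k/y = capital's share 0.48.

s_gold = 0.480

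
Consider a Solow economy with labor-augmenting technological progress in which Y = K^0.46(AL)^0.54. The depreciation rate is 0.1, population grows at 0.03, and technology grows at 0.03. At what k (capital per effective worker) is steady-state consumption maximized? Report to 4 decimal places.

k_gold ≈ 7.0685

Capital per effective worker breaks even when investment replaces (n + g + δ)·k; here n + g + δ = 0.16.
Maximizing c = f(k) − (n+g+δ)·k gives f'(k) = n+g+δ, i.e. 0.46·k^(0.46−1) = 0.16, so k_gold = (0.46/0.16)^(1/0.54) ≈ 7.0685.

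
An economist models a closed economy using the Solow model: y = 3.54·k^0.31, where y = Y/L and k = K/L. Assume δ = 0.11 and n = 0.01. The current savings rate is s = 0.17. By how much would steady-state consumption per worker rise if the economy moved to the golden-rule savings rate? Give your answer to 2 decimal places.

Δc ≈ 0.54

Capital per worker breaks even when investment replaces (n + δ)·k; here n + δ = 0.12.
Current steady state (s = 0.17): k* = (0.17·3.54/0.12)^(1/0.69) ≈ 10.3487, y* = 3.54·10.3487^0.31 ≈ 7.3050, c* = (1−0.17)·7.3050 ≈ 6.0631.
Maximizing c = f(k) − (n+δ)·k gives f'(k) = n+δ, i.e. 0.31·3.54·k^(0.31−1) = 0.12, so k_gold = (0.31·3.54/0.12)^(1/0.69) ≈ 24.7184.
y_gold = 3.54·24.7184^0.31 ≈ 9.5684, c_gold = y_gold − 0.12·k_gold ≈ 6.6022.
Gain: Δc = 6.6022 − 6.0631 ≈ 0.5391.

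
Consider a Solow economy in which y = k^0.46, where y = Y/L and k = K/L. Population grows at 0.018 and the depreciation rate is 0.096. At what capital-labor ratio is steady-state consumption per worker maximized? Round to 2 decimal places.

k_gold ≈ 13.24

Break-even investment rate: n + δ = 0.018 + 0.096 = 0.114.
Golden rule sets MPK = n+δ: 0.46·k^(0.46−1) = 0.114, so k_gold = (0.46/0.114)^(1/0.54) ≈ 13.2419.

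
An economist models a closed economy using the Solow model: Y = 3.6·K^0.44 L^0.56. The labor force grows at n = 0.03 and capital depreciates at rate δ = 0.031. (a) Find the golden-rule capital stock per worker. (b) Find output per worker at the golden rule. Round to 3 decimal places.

(a) k_gold ≈ 335.552; (b) y_gold ≈ 46.520

n + δ = 0.03 + 0.031 = 0.061.
Golden rule sets MPK = n+δ: 0.44·3.6·k^(0.44−1) = 0.061, so k_gold = (0.44·3.6/0.061)^(1/0.56) ≈ 335.5518.
y_gold = 3.6·335.5518^0.44 ≈ 46.5197.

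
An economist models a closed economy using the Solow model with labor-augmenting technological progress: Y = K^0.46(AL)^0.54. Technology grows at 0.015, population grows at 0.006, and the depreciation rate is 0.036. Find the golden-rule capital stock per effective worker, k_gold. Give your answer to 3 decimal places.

k_gold ≈ 47.798

Break-even investment rate: n + g + δ = 0.006 + 0.015 + 0.036 = 0.057.
Maximizing c = f(k) − (n+g+δ)·k gives f'(k) = n+g+δ, i.e. 0.46·k^(0.46−1) = 0.057, so k_gold = (0.46/0.057)^(1/0.54) ≈ 47.7984.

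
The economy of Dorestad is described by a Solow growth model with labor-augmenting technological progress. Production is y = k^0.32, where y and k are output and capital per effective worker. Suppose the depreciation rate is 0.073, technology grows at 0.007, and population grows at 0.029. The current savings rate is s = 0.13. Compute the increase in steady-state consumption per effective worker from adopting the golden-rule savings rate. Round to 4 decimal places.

Capital per effective worker breaks even when investment replaces (n + g + δ)·k; here n + g + δ = 0.109.
Current steady state (s = 0.13): k* = (0.13/0.109)^(1/0.68) ≈ 1.2958, y* = 1.2958^0.32 ≈ 1.0864, c* = (1−0.13)·1.0864 ≈ 0.9452.
At the golden rule the marginal product of capital equals n+g+δ: 0.32·k^(0.32−1) = 0.109. Solving, k_gold = (0.32/0.109)^(1/0.68) ≈ 4.8734.
y_gold = 4.8734^0.32 ≈ 1.6600, c_gold = y_gold − 0.109·k_gold ≈ 1.1288.
Gain: Δc = 1.1288 − 0.9452 ≈ 0.1836.

Δc ≈ 0.1836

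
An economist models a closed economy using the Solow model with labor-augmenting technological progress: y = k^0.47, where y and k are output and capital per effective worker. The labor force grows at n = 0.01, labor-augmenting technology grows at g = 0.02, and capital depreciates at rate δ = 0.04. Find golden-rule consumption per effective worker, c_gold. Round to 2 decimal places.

Break-even investment rate: n + g + δ = 0.01 + 0.02 + 0.04 = 0.07.
Golden rule sets MPK = n+g+δ: 0.47·k^(0.47−1) = 0.07, so k_gold = (0.47/0.07)^(1/0.53) ≈ 36.3393.
y_gold = 36.3393^0.47 ≈ 5.4122.
c_gold = y_gold − (n+g+δ)·k_gold = 5.4122 − 0.07·36.3393 ≈ 2.8685.

c_gold ≈ 2.87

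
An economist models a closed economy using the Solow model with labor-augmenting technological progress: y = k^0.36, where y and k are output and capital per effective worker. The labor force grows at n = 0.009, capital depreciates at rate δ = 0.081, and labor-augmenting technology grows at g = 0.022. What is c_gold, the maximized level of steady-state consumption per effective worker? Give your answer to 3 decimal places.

c_gold ≈ 1.234

Break-even investment rate: n + g + δ = 0.009 + 0.022 + 0.081 = 0.112.
Setting f'(k) = n+g+δ gives 0.36·k^(0.36−1) = 0.112, hence k_gold = (0.36/0.112)^(1/0.64) ≈ 6.1990.
y_gold = 6.1990^0.36 ≈ 1.9286.
c_gold = y_gold − (n+g+δ)·k_gold = 1.9286 − 0.112·6.1990 ≈ 1.2343.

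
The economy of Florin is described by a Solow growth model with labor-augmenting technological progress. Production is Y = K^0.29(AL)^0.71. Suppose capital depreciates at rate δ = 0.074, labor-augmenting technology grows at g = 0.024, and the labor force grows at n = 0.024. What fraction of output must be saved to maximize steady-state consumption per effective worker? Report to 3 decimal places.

n + g + δ = 0.024 + 0.024 + 0.074 = 0.122.
At the golden rule MPK = n+g+δ, and in any Cobb-Douglas steady state s = (n+g+δ)·k/y = MPK·k/y = capital's share 0.29.

s_gold = 0.290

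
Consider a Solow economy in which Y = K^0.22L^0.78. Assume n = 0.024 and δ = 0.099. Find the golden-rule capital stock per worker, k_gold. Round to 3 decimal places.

k_gold ≈ 2.107

Break-even investment rate: n + δ = 0.024 + 0.099 = 0.123.
Maximizing c = f(k) − (n+δ)·k gives f'(k) = n+δ, i.e. 0.22·k^(0.22−1) = 0.123, so k_gold = (0.22/0.123)^(1/0.78) ≈ 2.1074.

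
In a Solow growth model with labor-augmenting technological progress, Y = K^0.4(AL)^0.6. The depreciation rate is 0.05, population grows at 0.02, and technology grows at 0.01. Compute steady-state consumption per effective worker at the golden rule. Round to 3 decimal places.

c_gold ≈ 1.754

The effective depreciation rate is n + g + δ = 0.02 + 0.01 + 0.05 = 0.08.
At the golden rule the marginal product of capital equals n+g+δ: 0.4·k^(0.4−1) = 0.08. Solving, k_gold = (0.4/0.08)^(1/0.6) ≈ 14.6201.
y_gold = 14.6201^0.4 ≈ 2.9240.
c_gold = y_gold − (n+g+δ)·k_gold = 2.9240 − 0.08·14.6201 ≈ 1.7544.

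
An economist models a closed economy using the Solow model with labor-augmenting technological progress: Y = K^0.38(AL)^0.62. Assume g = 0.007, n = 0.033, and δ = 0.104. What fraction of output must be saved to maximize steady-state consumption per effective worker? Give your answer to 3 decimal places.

s_gold = 0.380

The effective depreciation rate is n + g + δ = 0.033 + 0.007 + 0.104 = 0.144.
At the golden rule MPK = n+g+δ, and in any Cobb-Douglas steady state s = (n+g+δ)·k/y = MPK·k/y = capital's share 0.38.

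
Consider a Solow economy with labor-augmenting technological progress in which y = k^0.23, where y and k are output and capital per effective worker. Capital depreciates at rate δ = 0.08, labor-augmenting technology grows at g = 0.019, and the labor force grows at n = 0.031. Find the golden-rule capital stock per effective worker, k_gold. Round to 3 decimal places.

n + g + δ = 0.031 + 0.019 + 0.08 = 0.13.
Setting f'(k) = n+g+δ gives 0.23·k^(0.23−1) = 0.13, hence k_gold = (0.23/0.13)^(1/0.77) ≈ 2.0980.

k_gold ≈ 2.098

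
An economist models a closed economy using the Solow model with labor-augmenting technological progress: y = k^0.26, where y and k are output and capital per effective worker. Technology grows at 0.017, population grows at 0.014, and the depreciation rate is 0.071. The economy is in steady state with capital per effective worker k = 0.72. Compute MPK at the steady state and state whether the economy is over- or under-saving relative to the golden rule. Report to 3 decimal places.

Capital per effective worker breaks even when investment replaces (n + g + δ)·k; here n + g + δ = 0.102.
MPK = 0.26·k^(0.26−1) = 0.26·0.72^(-0.74) ≈ 0.3315.
MPK > 0.102, so the economy is dynamically efficient (under-saving).

under-saving; MPK ≈ 0.332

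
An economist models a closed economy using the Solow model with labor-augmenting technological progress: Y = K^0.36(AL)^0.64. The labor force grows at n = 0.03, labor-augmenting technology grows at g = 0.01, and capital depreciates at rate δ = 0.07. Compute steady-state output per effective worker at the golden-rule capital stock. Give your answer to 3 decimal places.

y_gold ≈ 1.948

Break-even investment rate: n + g + δ = 0.03 + 0.01 + 0.07 = 0.11.
Maximizing c = f(k) − (n+g+δ)·k gives f'(k) = n+g+δ, i.e. 0.36·k^(0.36−1) = 0.11, so k_gold = (0.36/0.11)^(1/0.64) ≈ 6.3760.
Output: y_gold = k_gold^0.36 = 6.3760^0.36 ≈ 1.9482.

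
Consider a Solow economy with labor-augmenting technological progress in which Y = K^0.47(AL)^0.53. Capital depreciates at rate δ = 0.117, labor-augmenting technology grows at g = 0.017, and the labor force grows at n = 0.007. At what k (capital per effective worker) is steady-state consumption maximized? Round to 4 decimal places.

Capital per effective worker breaks even when investment replaces (n + g + δ)·k; here n + g + δ = 0.141.
Maximizing c = f(k) − (n+g+δ)·k gives f'(k) = n+g+δ, i.e. 0.47·k^(0.47−1) = 0.141, so k_gold = (0.47/0.141)^(1/0.53) ≈ 9.6954.

k_gold ≈ 9.6954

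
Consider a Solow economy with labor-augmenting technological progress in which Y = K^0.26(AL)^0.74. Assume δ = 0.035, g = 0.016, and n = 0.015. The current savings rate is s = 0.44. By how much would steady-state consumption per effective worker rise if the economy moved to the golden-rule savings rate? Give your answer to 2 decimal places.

Capital per effective worker breaks even when investment replaces (n + g + δ)·k; here n + g + δ = 0.066.
Current steady state (s = 0.44): k* = (0.44/0.066)^(1/0.74) ≈ 12.9835, y* = 12.9835^0.26 ≈ 1.9475, c* = (1−0.44)·1.9475 ≈ 1.0906.
At the golden rule the marginal product of capital equals n+g+δ: 0.26·k^(0.26−1) = 0.066. Solving, k_gold = (0.26/0.066)^(1/0.74) ≈ 6.3773.
y_gold = 6.3773^0.26 ≈ 1.6188, c_gold = y_gold − 0.066·k_gold ≈ 1.1979.
Gain: Δc = 1.1979 − 1.0906 ≈ 0.1073.

Δc ≈ 0.11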